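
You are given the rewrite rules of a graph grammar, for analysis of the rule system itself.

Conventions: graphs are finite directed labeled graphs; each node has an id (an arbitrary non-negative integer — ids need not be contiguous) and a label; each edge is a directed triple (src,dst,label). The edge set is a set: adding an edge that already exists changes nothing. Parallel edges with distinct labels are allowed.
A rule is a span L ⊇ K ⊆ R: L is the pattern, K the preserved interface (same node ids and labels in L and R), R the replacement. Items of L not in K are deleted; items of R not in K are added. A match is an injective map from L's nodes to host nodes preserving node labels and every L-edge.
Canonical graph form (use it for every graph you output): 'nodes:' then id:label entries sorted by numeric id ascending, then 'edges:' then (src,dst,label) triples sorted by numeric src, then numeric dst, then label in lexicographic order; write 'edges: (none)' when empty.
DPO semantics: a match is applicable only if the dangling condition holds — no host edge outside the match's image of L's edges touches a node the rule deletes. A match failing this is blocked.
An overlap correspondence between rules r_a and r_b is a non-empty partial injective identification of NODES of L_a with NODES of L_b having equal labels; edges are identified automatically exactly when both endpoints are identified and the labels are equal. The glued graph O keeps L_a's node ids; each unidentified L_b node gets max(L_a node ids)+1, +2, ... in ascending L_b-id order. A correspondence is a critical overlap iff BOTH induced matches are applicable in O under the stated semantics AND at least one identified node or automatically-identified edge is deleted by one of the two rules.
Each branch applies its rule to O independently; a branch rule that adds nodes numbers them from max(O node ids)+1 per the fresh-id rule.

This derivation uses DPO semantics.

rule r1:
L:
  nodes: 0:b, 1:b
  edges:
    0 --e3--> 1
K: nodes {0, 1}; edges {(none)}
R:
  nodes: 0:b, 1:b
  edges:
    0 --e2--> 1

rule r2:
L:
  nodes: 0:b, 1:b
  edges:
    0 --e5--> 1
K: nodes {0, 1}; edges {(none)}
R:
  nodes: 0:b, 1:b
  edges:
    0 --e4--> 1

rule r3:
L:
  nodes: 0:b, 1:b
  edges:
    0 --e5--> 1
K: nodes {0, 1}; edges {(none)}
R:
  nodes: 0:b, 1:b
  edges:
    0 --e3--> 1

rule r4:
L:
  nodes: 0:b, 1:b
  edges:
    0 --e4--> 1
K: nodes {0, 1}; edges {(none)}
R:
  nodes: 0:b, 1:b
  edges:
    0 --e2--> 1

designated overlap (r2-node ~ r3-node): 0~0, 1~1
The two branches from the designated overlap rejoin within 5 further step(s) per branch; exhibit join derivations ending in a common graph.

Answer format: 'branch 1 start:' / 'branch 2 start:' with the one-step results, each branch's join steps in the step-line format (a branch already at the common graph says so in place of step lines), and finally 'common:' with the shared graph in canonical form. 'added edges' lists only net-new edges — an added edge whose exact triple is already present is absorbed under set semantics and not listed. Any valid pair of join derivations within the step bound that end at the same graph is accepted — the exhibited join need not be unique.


branch 1 start:
nodes: 0:b, 1:b
edges: (0,1,e4)
branch 2 start:
nodes: 0:b, 1:b
edges: (0,1,e3)
branch 1 step 1: rule r4; match: 0->0, 1->1; deleted nodes (none); deleted edges (0,1,e4); added nodes (none); added edges (0,1,e2); result: nodes: 0:b, 1:b edges: (0,1,e2)
branch 2 step 1: rule r1; match: 0->0, 1->1; deleted nodes (none); deleted edges (0,1,e3); added nodes (none); added edges (0,1,e2); result: nodes: 0:b, 1:b edges: (0,1,e2)
common:
nodes: 0:b, 1:b
edges: (0,1,e2)


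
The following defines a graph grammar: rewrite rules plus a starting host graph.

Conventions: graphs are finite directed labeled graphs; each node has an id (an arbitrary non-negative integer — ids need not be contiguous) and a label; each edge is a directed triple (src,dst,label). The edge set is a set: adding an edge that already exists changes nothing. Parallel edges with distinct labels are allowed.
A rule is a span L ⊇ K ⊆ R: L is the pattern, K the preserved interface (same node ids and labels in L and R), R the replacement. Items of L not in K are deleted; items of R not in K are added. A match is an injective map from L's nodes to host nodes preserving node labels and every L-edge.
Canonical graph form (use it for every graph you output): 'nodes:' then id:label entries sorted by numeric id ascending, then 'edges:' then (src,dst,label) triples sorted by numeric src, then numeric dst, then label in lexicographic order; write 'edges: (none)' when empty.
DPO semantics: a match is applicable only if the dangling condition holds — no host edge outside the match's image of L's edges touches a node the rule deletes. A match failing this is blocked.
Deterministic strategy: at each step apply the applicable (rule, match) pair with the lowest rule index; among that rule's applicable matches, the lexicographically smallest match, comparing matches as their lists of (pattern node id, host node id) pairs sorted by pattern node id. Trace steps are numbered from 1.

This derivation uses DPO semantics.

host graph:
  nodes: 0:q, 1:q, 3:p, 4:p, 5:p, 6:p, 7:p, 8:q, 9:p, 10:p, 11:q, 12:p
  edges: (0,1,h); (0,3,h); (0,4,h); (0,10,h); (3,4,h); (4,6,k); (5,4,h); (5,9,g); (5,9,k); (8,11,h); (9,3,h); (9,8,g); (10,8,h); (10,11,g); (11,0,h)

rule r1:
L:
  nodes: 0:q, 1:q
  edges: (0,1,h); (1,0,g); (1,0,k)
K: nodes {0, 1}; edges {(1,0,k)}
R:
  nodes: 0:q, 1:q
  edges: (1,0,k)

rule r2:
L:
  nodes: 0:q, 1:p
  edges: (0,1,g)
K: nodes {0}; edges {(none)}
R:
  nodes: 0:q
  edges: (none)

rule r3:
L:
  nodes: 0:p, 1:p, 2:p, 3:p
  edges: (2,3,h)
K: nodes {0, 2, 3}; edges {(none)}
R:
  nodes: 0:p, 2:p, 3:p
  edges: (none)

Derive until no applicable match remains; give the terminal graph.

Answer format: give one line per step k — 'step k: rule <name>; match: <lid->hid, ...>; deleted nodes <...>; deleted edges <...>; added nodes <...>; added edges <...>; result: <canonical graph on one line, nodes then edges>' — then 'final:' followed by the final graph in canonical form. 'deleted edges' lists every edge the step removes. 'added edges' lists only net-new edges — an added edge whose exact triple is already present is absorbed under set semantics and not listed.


step 1: rule r3; match: 0->3, 1->7, 2->5, 3->4; deleted nodes 7; deleted edges (5,4,h); added nodes (none); added edges (none); result: nodes: 0:q, 1:q, 3:p, 4:p, 5:p, 6:p, 8:q, 9:p, 10:p, 11:q, 12:p edges: (0,1,h); (0,3,h); (0,4,h); (0,10,h); (3,4,h); (4,6,k); (5,9,g); (5,9,k); (8,11,h); (9,3,h); (9,8,g); (10,8,h); (10,11,g); (11,0,h)
step 2: rule r3; match: 0->4, 1->12, 2->9, 3->3; deleted nodes 12; deleted edges (9,3,h); added nodes (none); added edges (none); result: nodes: 0:q, 1:q, 3:p, 4:p, 5:p, 6:p, 8:q, 9:p, 10:p, 11:q edges: (0,1,h); (0,3,h); (0,4,h); (0,10,h); (3,4,h); (4,6,k); (5,9,g); (5,9,k); (8,11,h); (9,8,g); (10,8,h); (10,11,g); (11,0,h)
final:
nodes: 0:q, 1:q, 3:p, 4:p, 5:p, 6:p, 8:q, 9:p, 10:p, 11:q
edges: (0,1,h); (0,3,h); (0,4,h); (0,10,h); (3,4,h); (4,6,k); (5,9,g); (5,9,k); (8,11,h); (9,8,g); (10,8,h); (10,11,g); (11,0,h)


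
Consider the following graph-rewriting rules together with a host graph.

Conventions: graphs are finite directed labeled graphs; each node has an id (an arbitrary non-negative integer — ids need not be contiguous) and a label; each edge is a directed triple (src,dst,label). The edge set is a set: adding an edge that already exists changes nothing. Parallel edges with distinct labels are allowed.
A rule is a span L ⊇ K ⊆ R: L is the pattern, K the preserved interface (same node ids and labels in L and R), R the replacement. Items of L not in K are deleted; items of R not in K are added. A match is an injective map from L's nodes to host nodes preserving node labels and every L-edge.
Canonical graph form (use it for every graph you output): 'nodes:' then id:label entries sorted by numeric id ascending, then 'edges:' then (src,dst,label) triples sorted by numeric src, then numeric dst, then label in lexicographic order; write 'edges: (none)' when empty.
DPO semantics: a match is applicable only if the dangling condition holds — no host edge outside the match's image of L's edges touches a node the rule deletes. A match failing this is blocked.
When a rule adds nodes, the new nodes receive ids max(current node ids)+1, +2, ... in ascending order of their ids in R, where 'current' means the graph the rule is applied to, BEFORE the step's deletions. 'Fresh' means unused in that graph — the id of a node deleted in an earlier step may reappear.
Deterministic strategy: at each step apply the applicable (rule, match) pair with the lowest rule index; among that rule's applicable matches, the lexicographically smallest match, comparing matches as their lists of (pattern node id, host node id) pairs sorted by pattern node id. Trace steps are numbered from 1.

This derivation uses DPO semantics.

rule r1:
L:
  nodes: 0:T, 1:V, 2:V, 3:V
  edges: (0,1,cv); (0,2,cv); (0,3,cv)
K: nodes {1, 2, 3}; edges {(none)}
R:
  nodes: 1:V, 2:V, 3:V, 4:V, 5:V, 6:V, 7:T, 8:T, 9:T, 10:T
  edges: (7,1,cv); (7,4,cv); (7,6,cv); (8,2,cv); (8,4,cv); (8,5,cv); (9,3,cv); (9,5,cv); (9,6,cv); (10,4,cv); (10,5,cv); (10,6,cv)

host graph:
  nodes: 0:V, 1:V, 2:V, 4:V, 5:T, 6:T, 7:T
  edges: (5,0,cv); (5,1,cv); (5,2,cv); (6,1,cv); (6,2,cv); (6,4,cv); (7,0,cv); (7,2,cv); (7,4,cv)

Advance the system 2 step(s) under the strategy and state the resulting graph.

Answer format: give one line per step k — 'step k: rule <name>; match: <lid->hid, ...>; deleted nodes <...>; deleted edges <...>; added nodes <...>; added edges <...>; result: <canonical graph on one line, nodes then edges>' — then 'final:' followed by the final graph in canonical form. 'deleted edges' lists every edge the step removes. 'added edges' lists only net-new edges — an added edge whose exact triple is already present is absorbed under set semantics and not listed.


step 1: rule r1; match: 0->5, 1->0, 2->1, 3->2; deleted nodes 5; deleted edges (5,0,cv); (5,1,cv); (5,2,cv); added nodes 8, 9, 10, 11, 12, 13, 14; added edges (11,0,cv); (11,8,cv); (11,10,cv); (12,1,cv); (12,8,cv); (12,9,cv); (13,2,cv); (13,9,cv); (13,10,cv); (14,8,cv); (14,9,cv); (14,10,cv); result: nodes: 0:V, 1:V, 2:V, 4:V, 6:T, 7:T, 8:V, 9:V, 10:V, 11:T, 12:T, 13:T, 14:T edges: (6,1,cv); (6,2,cv); (6,4,cv); (7,0,cv); (7,2,cv); (7,4,cv); (11,0,cv); (11,8,cv); (11,10,cv); (12,1,cv); (12,8,cv); (12,9,cv); (13,2,cv); (13,9,cv); (13,10,cv); (14,8,cv); (14,9,cv); (14,10,cv)
step 2: rule r1; match: 0->6, 1->1, 2->2, 3->4; deleted nodes 6; deleted edges (6,1,cv); (6,2,cv); (6,4,cv); added nodes 15, 16, 17, 18, 19, 20, 21; added edges (18,1,cv); (18,15,cv); (18,17,cv); (19,2,cv); (19,15,cv); (19,16,cv); (20,4,cv); (20,16,cv); (20,17,cv); (21,15,cv); (21,16,cv); (21,17,cv); result: nodes: 0:V, 1:V, 2:V, 4:V, 7:T, 8:V, 9:V, 10:V, 11:T, 12:T, 13:T, 14:T, 15:V, 16:V, 17:V, 18:T, 19:T, 20:T, 21:T edges: (7,0,cv); (7,2,cv); (7,4,cv); (11,0,cv); (11,8,cv); (11,10,cv); (12,1,cv); (12,8,cv); (12,9,cv); (13,2,cv); (13,9,cv); (13,10,cv); (14,8,cv); (14,9,cv); (14,10,cv); (18,1,cv); (18,15,cv); (18,17,cv); (19,2,cv); (19,15,cv); (19,16,cv); (20,4,cv); (20,16,cv); (20,17,cv); (21,15,cv); (21,16,cv); (21,17,cv)
final:
nodes: 0:V, 1:V, 2:V, 4:V, 7:T, 8:V, 9:V, 10:V, 11:T, 12:T, 13:T, 14:T, 15:V, 16:V, 17:V, 18:T, 19:T, 20:T, 21:T
edges: (7,0,cv); (7,2,cv); (7,4,cv); (11,0,cv); (11,8,cv); (11,10,cv); (12,1,cv); (12,8,cv); (12,9,cv); (13,2,cv); (13,9,cv); (13,10,cv); (14,8,cv); (14,9,cv); (14,10,cv); (18,1,cv); (18,15,cv); (18,17,cv); (19,2,cv); (19,15,cv); (19,16,cv); (20,4,cv); (20,16,cv); (20,17,cv); (21,15,cv); (21,16,cv); (21,17,cv)


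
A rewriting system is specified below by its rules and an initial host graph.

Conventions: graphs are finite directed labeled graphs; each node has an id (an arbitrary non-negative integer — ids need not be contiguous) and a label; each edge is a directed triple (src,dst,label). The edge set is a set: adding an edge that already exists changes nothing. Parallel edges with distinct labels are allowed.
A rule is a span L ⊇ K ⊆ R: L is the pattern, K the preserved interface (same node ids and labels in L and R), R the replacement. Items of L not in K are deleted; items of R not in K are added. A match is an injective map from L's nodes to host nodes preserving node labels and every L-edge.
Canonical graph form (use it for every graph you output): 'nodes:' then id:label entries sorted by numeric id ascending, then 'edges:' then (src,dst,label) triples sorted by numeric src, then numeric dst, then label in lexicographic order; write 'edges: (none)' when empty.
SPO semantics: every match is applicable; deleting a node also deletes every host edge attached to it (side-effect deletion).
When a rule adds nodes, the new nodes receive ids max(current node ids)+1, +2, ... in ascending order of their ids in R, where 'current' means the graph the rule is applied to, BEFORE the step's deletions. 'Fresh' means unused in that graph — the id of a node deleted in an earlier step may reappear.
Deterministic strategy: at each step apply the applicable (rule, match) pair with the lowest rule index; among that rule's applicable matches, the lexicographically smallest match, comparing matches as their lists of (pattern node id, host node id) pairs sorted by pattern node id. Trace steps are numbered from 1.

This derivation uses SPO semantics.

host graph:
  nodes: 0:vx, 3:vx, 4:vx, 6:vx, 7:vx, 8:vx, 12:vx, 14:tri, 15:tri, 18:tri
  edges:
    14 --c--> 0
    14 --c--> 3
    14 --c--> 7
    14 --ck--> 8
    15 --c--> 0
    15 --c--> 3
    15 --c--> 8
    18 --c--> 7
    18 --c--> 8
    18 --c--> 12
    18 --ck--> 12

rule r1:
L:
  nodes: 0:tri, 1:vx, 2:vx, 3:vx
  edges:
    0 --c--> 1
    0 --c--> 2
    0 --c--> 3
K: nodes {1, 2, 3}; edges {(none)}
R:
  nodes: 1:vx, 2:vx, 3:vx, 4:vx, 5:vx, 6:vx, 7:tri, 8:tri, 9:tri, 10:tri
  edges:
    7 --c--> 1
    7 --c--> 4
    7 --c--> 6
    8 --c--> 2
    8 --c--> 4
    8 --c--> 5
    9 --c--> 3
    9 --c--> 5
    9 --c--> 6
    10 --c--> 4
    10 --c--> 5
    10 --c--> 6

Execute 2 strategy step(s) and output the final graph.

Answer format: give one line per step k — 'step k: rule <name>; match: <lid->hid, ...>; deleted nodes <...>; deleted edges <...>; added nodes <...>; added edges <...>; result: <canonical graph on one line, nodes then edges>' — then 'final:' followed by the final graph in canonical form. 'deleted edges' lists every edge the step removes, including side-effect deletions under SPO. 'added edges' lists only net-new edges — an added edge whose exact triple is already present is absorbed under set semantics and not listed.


step 1: rule r1; match: 0->14, 1->0, 2->3, 3->7; deleted nodes 14; deleted edges (14,0,c); (14,3,c); (14,7,c); (14,8,ck); added nodes 19, 20, 21, 22, 23, 24, 25; added edges (22,0,c); (22,19,c); (22,21,c); (23,3,c); (23,19,c); (23,20,c); (24,7,c); (24,20,c); (24,21,c); (25,19,c); (25,20,c); (25,21,c); result: nodes: 0:vx, 3:vx, 4:vx, 6:vx, 7:vx, 8:vx, 12:vx, 15:tri, 18:tri, 19:vx, 20:vx, 21:vx, 22:tri, 23:tri, 24:tri, 25:tri edges: (15,0,c); (15,3,c); (15,8,c); (18,7,c); (18,8,c); (18,12,c); (18,12,ck); (22,0,c); (22,19,c); (22,21,c); (23,3,c); (23,19,c); (23,20,c); (24,7,c); (24,20,c); (24,21,c); (25,19,c); (25,20,c); (25,21,c)
step 2: rule r1; match: 0->15, 1->0, 2->3, 3->8; deleted nodes 15; deleted edges (15,0,c); (15,3,c); (15,8,c); added nodes 26, 27, 28, 29, 30, 31, 32; added edges (29,0,c); (29,26,c); (29,28,c); (30,3,c); (30,26,c); (30,27,c); (31,8,c); (31,27,c); (31,28,c); (32,26,c); (32,27,c); (32,28,c); result: nodes: 0:vx, 3:vx, 4:vx, 6:vx, 7:vx, 8:vx, 12:vx, 18:tri, 19:vx, 20:vx, 21:vx, 22:tri, 23:tri, 24:tri, 25:tri, 26:vx, 27:vx, 28:vx, 29:tri, 30:tri, 31:tri, 32:tri edges: (18,7,c); (18,8,c); (18,12,c); (18,12,ck); (22,0,c); (22,19,c); (22,21,c); (23,3,c); (23,19,c); (23,20,c); (24,7,c); (24,20,c); (24,21,c); (25,19,c); (25,20,c); (25,21,c); (29,0,c); (29,26,c); (29,28,c); (30,3,c); (30,26,c); (30,27,c); (31,8,c); (31,27,c); (31,28,c); (32,26,c); (32,27,c); (32,28,c)
final:
nodes: 0:vx, 3:vx, 4:vx, 6:vx, 7:vx, 8:vx, 12:vx, 18:tri, 19:vx, 20:vx, 21:vx, 22:tri, 23:tri, 24:tri, 25:tri, 26:vx, 27:vx, 28:vx, 29:tri, 30:tri, 31:tri, 32:tri
edges: (18,7,c); (18,8,c); (18,12,c); (18,12,ck); (22,0,c); (22,19,c); (22,21,c); (23,3,c); (23,19,c); (23,20,c); (24,7,c); (24,20,c); (24,21,c); (25,19,c); (25,20,c); (25,21,c); (29,0,c); (29,26,c); (29,28,c); (30,3,c); (30,26,c); (30,27,c); (31,8,c); (31,27,c); (31,28,c); (32,26,c); (32,27,c); (32,28,c)


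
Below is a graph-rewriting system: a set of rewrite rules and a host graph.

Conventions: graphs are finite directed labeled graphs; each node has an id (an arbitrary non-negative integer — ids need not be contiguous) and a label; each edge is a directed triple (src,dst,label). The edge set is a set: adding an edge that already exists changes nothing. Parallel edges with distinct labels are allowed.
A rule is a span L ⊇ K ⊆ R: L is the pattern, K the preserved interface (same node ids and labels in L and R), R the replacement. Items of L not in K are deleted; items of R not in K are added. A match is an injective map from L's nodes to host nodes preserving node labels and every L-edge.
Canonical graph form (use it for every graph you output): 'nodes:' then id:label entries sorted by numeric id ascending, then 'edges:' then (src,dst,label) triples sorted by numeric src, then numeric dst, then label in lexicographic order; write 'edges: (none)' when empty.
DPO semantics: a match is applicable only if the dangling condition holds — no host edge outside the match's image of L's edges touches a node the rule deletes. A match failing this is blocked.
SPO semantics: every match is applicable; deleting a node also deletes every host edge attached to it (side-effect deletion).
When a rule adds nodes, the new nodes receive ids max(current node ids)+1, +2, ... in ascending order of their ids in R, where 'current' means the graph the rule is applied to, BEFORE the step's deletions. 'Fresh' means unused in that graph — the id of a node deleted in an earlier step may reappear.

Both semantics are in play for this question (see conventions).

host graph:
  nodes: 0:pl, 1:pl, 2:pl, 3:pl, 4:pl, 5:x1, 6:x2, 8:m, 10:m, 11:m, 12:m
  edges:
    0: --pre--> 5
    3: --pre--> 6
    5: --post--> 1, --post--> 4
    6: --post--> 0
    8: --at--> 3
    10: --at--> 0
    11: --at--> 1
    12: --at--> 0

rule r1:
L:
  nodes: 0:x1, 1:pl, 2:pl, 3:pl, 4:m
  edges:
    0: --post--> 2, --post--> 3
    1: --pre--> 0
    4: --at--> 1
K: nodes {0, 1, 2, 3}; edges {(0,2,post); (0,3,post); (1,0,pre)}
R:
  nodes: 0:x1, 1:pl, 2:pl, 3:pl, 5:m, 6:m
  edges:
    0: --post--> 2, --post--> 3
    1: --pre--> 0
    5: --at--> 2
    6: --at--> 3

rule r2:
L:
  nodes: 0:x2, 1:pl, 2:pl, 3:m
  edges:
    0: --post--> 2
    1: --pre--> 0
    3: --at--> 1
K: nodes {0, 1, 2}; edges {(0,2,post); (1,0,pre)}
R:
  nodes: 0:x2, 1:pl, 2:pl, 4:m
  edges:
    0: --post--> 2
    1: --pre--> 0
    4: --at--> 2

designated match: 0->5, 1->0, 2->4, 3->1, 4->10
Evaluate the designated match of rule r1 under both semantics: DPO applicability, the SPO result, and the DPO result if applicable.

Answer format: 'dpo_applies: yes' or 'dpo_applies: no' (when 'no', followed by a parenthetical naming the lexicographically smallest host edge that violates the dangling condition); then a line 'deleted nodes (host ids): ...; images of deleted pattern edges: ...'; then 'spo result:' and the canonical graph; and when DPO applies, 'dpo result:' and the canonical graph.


dpo_applies: yes
deleted nodes (host ids): 10; images of deleted pattern edges: (10,0,at)
spo result:
nodes: 0:pl, 1:pl, 2:pl, 3:pl, 4:pl, 5:x1, 6:x2, 8:m, 11:m, 12:m, 13:m, 14:m
edges: (0,5,pre); (3,6,pre); (5,1,post); (5,4,post); (6,0,post); (8,3,at); (11,1,at); (12,0,at); (13,4,at); (14,1,at)
dpo result:
nodes: 0:pl, 1:pl, 2:pl, 3:pl, 4:pl, 5:x1, 6:x2, 8:m, 11:m, 12:m, 13:m, 14:m
edges: (0,5,pre); (3,6,pre); (5,1,post); (5,4,post); (6,0,post); (8,3,at); (11,1,at); (12,0,at); (13,4,at); (14,1,at)


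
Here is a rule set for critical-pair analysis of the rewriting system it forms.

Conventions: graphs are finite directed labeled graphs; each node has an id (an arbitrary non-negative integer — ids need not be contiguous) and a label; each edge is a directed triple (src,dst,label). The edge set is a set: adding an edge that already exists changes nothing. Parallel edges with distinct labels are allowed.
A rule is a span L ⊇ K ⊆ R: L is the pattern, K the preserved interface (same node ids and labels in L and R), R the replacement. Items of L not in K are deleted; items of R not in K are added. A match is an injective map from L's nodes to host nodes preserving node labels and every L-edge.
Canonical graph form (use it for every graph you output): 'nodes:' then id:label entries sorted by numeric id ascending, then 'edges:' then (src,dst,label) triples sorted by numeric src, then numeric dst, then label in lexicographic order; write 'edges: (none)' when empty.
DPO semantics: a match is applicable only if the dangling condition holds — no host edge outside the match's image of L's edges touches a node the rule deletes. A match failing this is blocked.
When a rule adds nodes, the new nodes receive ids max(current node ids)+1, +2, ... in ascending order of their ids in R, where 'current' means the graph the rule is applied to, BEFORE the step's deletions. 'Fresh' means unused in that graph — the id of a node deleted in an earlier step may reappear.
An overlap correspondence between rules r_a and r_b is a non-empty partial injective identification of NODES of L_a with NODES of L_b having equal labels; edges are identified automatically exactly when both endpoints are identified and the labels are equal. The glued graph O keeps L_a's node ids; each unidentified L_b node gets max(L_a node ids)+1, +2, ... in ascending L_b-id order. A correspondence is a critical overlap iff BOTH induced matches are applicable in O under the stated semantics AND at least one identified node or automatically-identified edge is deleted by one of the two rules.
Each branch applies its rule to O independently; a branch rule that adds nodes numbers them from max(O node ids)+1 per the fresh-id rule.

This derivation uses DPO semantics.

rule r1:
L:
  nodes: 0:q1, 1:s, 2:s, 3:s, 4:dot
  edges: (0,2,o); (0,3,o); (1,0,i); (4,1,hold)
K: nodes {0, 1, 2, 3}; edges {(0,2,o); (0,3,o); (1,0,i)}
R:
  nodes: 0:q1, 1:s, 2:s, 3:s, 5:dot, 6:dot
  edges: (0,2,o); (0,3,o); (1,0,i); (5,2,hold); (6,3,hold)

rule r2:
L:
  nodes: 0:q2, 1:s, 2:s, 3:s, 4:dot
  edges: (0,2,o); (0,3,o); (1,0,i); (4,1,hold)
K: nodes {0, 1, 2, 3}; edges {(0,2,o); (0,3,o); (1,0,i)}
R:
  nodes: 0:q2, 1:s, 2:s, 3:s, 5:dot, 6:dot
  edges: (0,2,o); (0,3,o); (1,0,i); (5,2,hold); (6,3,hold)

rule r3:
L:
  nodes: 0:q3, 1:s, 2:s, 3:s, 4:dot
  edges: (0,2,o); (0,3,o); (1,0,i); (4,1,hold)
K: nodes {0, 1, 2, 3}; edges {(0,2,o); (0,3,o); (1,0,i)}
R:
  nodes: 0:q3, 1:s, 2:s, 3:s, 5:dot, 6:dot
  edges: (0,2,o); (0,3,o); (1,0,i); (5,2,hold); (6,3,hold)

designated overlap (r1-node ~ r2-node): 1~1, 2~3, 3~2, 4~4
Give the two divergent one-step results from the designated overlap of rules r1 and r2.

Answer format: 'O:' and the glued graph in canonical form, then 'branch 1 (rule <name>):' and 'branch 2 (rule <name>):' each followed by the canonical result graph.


O:
nodes: 0:q1, 1:s, 2:s, 3:s, 4:dot, 5:q2
edges: (0,2,o); (0,3,o); (1,0,i); (1,5,i); (4,1,hold); (5,2,o); (5,3,o)
branch 1 (rule r1):
nodes: 0:q1, 1:s, 2:s, 3:s, 5:q2, 6:dot, 7:dot
edges: (0,2,o); (0,3,o); (1,0,i); (1,5,i); (5,2,o); (5,3,o); (6,2,hold); (7,3,hold)
branch 2 (rule r2):
nodes: 0:q1, 1:s, 2:s, 3:s, 5:q2, 6:dot, 7:dot
edges: (0,2,o); (0,3,o); (1,0,i); (1,5,i); (5,2,o); (5,3,o); (6,3,hold); (7,2,hold)


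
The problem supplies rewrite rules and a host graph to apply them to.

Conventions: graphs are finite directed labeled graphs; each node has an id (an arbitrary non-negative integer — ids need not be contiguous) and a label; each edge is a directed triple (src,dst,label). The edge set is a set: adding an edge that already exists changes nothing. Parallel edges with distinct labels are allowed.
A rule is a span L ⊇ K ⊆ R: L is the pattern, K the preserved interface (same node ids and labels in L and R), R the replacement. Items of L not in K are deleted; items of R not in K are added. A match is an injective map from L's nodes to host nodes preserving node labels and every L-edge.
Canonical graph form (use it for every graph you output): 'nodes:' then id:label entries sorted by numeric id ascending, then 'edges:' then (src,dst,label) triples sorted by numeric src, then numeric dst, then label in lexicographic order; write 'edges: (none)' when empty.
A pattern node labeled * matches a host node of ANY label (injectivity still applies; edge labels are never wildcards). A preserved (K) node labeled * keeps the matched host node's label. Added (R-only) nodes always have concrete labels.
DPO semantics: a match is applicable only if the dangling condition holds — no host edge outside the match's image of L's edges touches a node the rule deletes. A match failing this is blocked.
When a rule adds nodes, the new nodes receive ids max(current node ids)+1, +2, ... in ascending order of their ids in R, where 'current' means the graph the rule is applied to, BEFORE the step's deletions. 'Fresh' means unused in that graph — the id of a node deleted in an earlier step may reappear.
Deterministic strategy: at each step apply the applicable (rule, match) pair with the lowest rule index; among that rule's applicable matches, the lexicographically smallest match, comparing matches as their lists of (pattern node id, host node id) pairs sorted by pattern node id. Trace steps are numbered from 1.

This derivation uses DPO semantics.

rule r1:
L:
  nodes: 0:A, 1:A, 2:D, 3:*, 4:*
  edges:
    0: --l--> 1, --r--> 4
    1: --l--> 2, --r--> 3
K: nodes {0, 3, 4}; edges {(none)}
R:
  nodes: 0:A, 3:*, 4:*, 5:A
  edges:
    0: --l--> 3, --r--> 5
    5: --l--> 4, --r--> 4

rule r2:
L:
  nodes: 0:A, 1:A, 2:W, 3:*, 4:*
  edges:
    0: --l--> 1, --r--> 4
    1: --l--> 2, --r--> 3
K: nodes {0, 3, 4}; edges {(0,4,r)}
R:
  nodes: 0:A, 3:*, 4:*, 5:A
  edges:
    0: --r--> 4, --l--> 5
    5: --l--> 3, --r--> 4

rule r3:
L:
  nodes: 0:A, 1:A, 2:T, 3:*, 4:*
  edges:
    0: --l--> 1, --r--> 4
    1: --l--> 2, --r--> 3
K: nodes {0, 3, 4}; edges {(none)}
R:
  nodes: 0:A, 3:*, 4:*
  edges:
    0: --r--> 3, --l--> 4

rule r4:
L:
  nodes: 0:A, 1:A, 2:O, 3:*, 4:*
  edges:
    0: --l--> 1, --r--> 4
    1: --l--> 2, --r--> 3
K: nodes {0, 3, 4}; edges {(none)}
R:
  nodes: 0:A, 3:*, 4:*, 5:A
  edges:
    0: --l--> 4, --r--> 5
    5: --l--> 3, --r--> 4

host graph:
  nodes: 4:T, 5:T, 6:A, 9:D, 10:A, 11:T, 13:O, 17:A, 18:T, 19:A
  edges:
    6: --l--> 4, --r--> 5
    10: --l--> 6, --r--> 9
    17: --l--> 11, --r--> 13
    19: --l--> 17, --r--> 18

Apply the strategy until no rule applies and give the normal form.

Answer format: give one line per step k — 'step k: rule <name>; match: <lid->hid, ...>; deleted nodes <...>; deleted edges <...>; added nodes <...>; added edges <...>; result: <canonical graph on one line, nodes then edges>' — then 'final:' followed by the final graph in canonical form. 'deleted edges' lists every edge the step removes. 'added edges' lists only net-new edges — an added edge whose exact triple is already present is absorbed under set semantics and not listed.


step 1: rule r3; match: 0->10, 1->6, 2->4, 3->5, 4->9; deleted nodes 4, 6; deleted edges (6,4,l); (6,5,r); (10,6,l); (10,9,r); added nodes (none); added edges (10,5,r); (10,9,l); result: nodes: 5:T, 9:D, 10:A, 11:T, 13:O, 17:A, 18:T, 19:A edges: (10,5,r); (10,9,l); (17,11,l); (17,13,r); (19,17,l); (19,18,r)
step 2: rule r3; match: 0->19, 1->17, 2->11, 3->13, 4->18; deleted nodes 11, 17; deleted edges (17,11,l); (17,13,r); (19,17,l); (19,18,r); added nodes (none); added edges (19,13,r); (19,18,l); result: nodes: 5:T, 9:D, 10:A, 13:O, 18:T, 19:A edges: (10,5,r); (10,9,l); (19,13,r); (19,18,l)
final:
nodes: 5:T, 9:D, 10:A, 13:O, 18:T, 19:A
edges: (10,5,r); (10,9,l); (19,13,r); (19,18,l)


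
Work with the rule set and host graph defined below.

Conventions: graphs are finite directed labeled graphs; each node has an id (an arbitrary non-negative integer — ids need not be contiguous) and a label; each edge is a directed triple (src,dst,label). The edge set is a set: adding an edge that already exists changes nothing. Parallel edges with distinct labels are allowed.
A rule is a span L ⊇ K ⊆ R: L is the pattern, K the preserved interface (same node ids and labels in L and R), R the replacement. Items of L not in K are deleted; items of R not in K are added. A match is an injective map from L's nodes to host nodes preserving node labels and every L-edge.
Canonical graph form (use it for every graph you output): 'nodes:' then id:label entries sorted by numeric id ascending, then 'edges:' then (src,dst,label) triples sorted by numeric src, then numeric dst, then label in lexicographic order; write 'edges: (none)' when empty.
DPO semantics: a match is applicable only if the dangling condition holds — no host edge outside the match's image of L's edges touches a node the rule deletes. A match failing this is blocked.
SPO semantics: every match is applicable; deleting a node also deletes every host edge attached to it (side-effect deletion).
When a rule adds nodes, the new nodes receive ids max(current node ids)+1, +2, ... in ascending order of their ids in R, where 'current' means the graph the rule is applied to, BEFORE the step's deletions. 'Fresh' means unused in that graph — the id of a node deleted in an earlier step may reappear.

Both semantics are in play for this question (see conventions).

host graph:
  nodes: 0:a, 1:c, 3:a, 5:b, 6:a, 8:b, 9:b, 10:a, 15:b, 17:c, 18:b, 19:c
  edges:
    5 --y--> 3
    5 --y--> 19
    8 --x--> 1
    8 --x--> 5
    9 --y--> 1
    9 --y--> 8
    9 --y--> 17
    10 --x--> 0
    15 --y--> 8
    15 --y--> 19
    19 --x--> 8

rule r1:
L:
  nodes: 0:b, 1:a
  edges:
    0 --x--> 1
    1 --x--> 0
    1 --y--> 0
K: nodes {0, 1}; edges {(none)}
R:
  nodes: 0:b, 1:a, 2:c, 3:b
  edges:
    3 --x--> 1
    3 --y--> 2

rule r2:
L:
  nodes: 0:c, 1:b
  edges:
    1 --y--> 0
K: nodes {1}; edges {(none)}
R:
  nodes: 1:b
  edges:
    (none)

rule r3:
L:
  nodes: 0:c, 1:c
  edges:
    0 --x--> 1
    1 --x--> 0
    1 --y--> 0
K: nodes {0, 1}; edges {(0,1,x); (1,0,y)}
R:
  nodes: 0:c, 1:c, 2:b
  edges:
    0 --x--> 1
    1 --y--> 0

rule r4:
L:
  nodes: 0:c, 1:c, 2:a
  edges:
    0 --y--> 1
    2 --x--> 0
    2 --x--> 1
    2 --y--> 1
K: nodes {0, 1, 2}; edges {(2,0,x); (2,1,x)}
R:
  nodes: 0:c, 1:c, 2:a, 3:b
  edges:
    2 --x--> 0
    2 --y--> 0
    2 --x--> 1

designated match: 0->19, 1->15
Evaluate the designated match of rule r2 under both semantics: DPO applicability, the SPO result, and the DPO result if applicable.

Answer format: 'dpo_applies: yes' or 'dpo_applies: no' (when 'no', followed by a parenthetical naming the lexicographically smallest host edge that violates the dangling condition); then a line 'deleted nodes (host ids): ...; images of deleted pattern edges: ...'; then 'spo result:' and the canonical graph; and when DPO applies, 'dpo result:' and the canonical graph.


dpo_applies: no
(the rule deletes node 19, which keeps host edge (5,19,y) outside the match image — the dangling condition fails, DPO blocks; SPO proceeds and side-deletes such edges)
deleted nodes (host ids): 19; images of deleted pattern edges: (15,19,y)
spo result:
nodes: 0:a, 1:c, 3:a, 5:b, 6:a, 8:b, 9:b, 10:a, 15:b, 17:c, 18:b
edges: (5,3,y); (8,1,x); (8,5,x); (9,1,y); (9,8,y); (9,17,y); (10,0,x); (15,8,y)


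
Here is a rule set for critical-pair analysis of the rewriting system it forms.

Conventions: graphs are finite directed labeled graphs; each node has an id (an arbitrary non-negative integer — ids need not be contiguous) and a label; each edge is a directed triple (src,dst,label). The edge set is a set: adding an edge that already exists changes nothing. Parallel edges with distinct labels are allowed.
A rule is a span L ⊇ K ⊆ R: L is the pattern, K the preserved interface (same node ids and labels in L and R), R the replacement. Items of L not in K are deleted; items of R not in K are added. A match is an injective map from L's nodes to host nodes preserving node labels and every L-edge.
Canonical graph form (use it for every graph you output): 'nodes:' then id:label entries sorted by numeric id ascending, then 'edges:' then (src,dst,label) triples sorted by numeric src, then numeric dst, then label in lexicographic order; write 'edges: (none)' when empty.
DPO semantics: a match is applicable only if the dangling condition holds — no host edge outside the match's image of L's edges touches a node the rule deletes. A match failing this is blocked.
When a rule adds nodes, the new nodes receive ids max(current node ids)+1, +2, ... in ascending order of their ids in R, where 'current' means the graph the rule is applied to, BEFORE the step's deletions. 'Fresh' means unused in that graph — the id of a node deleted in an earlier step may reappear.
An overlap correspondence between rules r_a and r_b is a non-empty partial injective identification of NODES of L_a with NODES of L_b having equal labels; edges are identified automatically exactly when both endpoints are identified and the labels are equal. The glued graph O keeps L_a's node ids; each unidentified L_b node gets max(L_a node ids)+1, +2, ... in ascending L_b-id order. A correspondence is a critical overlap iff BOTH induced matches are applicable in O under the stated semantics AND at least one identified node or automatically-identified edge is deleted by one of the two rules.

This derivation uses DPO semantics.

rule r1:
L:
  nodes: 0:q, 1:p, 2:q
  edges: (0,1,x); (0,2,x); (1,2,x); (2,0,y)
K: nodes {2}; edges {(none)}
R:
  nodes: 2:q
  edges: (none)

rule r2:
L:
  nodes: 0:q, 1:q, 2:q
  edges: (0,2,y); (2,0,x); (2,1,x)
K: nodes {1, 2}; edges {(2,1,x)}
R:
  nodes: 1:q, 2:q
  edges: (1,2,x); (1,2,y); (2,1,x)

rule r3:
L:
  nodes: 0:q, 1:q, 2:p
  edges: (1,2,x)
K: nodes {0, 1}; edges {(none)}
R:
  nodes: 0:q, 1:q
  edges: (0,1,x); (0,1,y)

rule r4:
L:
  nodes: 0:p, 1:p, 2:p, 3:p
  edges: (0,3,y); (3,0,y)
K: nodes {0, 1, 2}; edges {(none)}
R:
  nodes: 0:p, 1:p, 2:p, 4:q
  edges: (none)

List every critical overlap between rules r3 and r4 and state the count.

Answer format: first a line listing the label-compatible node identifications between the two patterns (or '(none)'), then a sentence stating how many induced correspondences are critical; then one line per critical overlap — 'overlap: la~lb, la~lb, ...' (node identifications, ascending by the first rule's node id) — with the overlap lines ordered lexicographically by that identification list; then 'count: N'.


label-compatible node identifications between L(r3) and L(r4): 2~0, 2~1, 2~2, 2~3
2 of the induced correspondences are critical overlaps of r3 and r4.
overlap: 2~1
overlap: 2~2
count: 2


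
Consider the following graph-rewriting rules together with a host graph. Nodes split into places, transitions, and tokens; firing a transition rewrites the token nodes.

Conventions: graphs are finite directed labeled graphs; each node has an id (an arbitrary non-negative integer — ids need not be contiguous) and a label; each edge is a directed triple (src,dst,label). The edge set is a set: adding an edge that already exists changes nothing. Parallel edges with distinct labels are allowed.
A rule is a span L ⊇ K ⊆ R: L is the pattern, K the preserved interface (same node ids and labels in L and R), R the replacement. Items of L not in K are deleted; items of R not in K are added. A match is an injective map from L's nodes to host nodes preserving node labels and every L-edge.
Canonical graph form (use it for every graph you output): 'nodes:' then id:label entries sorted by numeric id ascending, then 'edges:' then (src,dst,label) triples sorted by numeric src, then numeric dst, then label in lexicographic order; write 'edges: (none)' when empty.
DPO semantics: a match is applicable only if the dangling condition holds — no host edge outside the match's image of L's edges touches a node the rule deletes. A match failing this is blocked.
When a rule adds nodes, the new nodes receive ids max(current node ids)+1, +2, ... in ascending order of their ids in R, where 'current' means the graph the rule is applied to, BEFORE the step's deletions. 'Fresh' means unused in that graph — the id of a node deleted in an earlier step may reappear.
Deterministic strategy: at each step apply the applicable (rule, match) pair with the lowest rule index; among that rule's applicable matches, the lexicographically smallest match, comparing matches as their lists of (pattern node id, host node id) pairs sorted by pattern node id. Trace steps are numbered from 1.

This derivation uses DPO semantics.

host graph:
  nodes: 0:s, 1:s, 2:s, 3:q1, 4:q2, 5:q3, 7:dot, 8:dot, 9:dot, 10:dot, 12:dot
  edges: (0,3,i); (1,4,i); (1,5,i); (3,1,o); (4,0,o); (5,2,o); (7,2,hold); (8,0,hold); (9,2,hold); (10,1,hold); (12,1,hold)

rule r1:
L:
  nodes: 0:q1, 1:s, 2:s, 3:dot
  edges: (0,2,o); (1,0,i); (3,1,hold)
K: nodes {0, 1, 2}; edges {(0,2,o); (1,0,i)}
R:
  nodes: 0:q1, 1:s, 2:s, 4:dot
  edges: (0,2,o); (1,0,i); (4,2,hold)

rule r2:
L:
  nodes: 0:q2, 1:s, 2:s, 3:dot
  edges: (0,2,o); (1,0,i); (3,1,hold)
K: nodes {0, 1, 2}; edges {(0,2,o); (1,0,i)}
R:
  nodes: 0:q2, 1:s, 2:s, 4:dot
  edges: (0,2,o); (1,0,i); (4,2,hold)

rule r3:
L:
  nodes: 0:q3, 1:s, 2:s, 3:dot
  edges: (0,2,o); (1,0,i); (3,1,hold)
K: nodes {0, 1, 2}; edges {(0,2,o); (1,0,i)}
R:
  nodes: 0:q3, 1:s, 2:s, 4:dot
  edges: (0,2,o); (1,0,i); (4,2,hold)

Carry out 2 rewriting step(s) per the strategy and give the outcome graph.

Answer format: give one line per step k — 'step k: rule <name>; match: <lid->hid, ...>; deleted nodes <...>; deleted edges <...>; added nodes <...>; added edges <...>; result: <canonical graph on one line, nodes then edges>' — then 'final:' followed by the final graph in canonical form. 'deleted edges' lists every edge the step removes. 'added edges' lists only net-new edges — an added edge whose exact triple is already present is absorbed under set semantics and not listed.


step 1: rule r1; match: 0->3, 1->0, 2->1, 3->8; deleted nodes 8; deleted edges (8,0,hold); added nodes 13; added edges (13,1,hold); result: nodes: 0:s, 1:s, 2:s, 3:q1, 4:q2, 5:q3, 7:dot, 9:dot, 10:dot, 12:dot, 13:dot edges: (0,3,i); (1,4,i); (1,5,i); (3,1,o); (4,0,o); (5,2,o); (7,2,hold); (9,2,hold); (10,1,hold); (12,1,hold); (13,1,hold)
step 2: rule r2; match: 0->4, 1->1, 2->0, 3->10; deleted nodes 10; deleted edges (10,1,hold); added nodes 14; added edges (14,0,hold); result: nodes: 0:s, 1:s, 2:s, 3:q1, 4:q2, 5:q3, 7:dot, 9:dot, 12:dot, 13:dot, 14:dot edges: (0,3,i); (1,4,i); (1,5,i); (3,1,o); (4,0,o); (5,2,o); (7,2,hold); (9,2,hold); (12,1,hold); (13,1,hold); (14,0,hold)
final:
nodes: 0:s, 1:s, 2:s, 3:q1, 4:q2, 5:q3, 7:dot, 9:dot, 12:dot, 13:dot, 14:dot
edges: (0,3,i); (1,4,i); (1,5,i); (3,1,o); (4,0,o); (5,2,o); (7,2,hold); (9,2,hold); (12,1,hold); (13,1,hold); (14,0,hold)


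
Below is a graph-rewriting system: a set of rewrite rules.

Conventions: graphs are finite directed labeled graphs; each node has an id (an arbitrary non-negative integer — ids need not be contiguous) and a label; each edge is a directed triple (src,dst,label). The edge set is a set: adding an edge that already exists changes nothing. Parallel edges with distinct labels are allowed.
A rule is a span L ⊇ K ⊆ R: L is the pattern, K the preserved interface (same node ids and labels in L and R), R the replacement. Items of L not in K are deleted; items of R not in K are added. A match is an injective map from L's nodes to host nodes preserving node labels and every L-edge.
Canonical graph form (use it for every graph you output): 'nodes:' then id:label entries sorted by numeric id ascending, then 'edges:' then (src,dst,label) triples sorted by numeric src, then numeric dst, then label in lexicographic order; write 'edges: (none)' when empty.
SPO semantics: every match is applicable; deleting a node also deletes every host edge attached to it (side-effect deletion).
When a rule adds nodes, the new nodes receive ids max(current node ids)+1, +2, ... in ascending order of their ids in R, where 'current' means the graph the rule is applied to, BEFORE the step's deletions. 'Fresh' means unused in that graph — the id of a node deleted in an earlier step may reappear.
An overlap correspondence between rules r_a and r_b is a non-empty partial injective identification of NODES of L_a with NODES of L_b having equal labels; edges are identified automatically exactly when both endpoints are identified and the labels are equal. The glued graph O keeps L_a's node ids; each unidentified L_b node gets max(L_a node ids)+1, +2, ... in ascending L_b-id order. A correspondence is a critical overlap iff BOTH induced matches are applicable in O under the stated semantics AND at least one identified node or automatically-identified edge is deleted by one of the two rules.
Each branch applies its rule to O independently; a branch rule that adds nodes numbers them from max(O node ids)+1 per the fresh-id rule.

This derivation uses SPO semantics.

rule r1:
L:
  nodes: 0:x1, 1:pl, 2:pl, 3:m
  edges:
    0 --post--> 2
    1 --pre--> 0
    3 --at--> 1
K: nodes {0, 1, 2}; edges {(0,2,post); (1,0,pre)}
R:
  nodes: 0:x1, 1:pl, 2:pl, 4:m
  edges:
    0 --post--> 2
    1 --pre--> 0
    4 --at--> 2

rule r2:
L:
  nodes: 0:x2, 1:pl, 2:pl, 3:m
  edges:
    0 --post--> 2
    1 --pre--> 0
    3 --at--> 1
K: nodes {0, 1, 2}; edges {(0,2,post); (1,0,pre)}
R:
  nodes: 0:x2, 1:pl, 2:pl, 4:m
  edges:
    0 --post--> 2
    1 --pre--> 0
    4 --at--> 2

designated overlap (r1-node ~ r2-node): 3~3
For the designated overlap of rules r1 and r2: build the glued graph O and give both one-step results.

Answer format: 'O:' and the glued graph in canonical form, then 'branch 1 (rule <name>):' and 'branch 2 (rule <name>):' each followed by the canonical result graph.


O:
nodes: 0:x1, 1:pl, 2:pl, 3:m, 4:x2, 5:pl, 6:pl
edges: (0,2,post); (1,0,pre); (3,1,at); (3,5,at); (4,6,post); (5,4,pre)
branch 1 (rule r1):
nodes: 0:x1, 1:pl, 2:pl, 4:x2, 5:pl, 6:pl, 7:m
edges: (0,2,post); (1,0,pre); (4,6,post); (5,4,pre); (7,2,at)
branch 2 (rule r2):
nodes: 0:x1, 1:pl, 2:pl, 4:x2, 5:pl, 6:pl, 7:m
edges: (0,2,post); (1,0,pre); (4,6,post); (5,4,pre); (7,6,at)
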